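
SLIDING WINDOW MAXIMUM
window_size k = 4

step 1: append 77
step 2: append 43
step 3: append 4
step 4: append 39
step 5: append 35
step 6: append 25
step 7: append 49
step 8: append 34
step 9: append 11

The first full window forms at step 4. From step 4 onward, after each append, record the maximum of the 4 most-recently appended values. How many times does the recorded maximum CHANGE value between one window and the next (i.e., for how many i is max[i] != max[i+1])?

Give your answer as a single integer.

Answer: 3

Derivation:
step 1: append 77 -> window=[77] (not full yet)
step 2: append 43 -> window=[77, 43] (not full yet)
step 3: append 4 -> window=[77, 43, 4] (not full yet)
step 4: append 39 -> window=[77, 43, 4, 39] -> max=77
step 5: append 35 -> window=[43, 4, 39, 35] -> max=43
step 6: append 25 -> window=[4, 39, 35, 25] -> max=39
step 7: append 49 -> window=[39, 35, 25, 49] -> max=49
step 8: append 34 -> window=[35, 25, 49, 34] -> max=49
step 9: append 11 -> window=[25, 49, 34, 11] -> max=49
Recorded maximums: 77 43 39 49 49 49
Changes between consecutive maximums: 3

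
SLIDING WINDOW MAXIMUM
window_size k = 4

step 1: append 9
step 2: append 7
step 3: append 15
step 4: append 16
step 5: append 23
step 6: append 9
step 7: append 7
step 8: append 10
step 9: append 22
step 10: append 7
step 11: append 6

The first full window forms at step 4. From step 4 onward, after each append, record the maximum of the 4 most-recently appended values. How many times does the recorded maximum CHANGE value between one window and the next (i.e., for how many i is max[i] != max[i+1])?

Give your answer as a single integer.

step 1: append 9 -> window=[9] (not full yet)
step 2: append 7 -> window=[9, 7] (not full yet)
step 3: append 15 -> window=[9, 7, 15] (not full yet)
step 4: append 16 -> window=[9, 7, 15, 16] -> max=16
step 5: append 23 -> window=[7, 15, 16, 23] -> max=23
step 6: append 9 -> window=[15, 16, 23, 9] -> max=23
step 7: append 7 -> window=[16, 23, 9, 7] -> max=23
step 8: append 10 -> window=[23, 9, 7, 10] -> max=23
step 9: append 22 -> window=[9, 7, 10, 22] -> max=22
step 10: append 7 -> window=[7, 10, 22, 7] -> max=22
step 11: append 6 -> window=[10, 22, 7, 6] -> max=22
Recorded maximums: 16 23 23 23 23 22 22 22
Changes between consecutive maximums: 2

Answer: 2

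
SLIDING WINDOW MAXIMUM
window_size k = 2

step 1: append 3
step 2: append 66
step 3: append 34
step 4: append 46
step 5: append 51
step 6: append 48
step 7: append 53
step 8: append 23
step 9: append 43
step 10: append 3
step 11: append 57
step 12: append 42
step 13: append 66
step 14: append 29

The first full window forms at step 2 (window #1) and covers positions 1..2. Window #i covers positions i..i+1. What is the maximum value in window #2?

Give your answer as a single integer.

step 1: append 3 -> window=[3] (not full yet)
step 2: append 66 -> window=[3, 66] -> max=66
step 3: append 34 -> window=[66, 34] -> max=66
Window #2 max = 66

Answer: 66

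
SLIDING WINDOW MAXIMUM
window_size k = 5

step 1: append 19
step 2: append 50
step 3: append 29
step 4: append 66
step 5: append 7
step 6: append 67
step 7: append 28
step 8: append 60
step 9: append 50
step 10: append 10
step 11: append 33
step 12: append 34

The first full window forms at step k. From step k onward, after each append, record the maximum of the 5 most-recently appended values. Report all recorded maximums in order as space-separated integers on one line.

step 1: append 19 -> window=[19] (not full yet)
step 2: append 50 -> window=[19, 50] (not full yet)
step 3: append 29 -> window=[19, 50, 29] (not full yet)
step 4: append 66 -> window=[19, 50, 29, 66] (not full yet)
step 5: append 7 -> window=[19, 50, 29, 66, 7] -> max=66
step 6: append 67 -> window=[50, 29, 66, 7, 67] -> max=67
step 7: append 28 -> window=[29, 66, 7, 67, 28] -> max=67
step 8: append 60 -> window=[66, 7, 67, 28, 60] -> max=67
step 9: append 50 -> window=[7, 67, 28, 60, 50] -> max=67
step 10: append 10 -> window=[67, 28, 60, 50, 10] -> max=67
step 11: append 33 -> window=[28, 60, 50, 10, 33] -> max=60
step 12: append 34 -> window=[60, 50, 10, 33, 34] -> max=60

Answer: 66 67 67 67 67 67 60 60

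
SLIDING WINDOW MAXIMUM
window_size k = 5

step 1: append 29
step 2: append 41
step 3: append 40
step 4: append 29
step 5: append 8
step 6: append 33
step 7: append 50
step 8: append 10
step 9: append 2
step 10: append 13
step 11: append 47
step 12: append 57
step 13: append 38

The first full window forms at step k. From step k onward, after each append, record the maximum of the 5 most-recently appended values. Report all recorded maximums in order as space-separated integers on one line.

Answer: 41 41 50 50 50 50 50 57 57

Derivation:
step 1: append 29 -> window=[29] (not full yet)
step 2: append 41 -> window=[29, 41] (not full yet)
step 3: append 40 -> window=[29, 41, 40] (not full yet)
step 4: append 29 -> window=[29, 41, 40, 29] (not full yet)
step 5: append 8 -> window=[29, 41, 40, 29, 8] -> max=41
step 6: append 33 -> window=[41, 40, 29, 8, 33] -> max=41
step 7: append 50 -> window=[40, 29, 8, 33, 50] -> max=50
step 8: append 10 -> window=[29, 8, 33, 50, 10] -> max=50
step 9: append 2 -> window=[8, 33, 50, 10, 2] -> max=50
step 10: append 13 -> window=[33, 50, 10, 2, 13] -> max=50
step 11: append 47 -> window=[50, 10, 2, 13, 47] -> max=50
step 12: append 57 -> window=[10, 2, 13, 47, 57] -> max=57
step 13: append 38 -> window=[2, 13, 47, 57, 38] -> max=57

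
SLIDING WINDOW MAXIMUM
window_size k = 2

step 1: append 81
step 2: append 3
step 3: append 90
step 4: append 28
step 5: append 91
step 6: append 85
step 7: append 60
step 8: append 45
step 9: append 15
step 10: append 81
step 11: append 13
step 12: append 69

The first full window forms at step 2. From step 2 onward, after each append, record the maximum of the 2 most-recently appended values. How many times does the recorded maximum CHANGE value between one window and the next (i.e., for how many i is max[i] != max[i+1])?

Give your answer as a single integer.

step 1: append 81 -> window=[81] (not full yet)
step 2: append 3 -> window=[81, 3] -> max=81
step 3: append 90 -> window=[3, 90] -> max=90
step 4: append 28 -> window=[90, 28] -> max=90
step 5: append 91 -> window=[28, 91] -> max=91
step 6: append 85 -> window=[91, 85] -> max=91
step 7: append 60 -> window=[85, 60] -> max=85
step 8: append 45 -> window=[60, 45] -> max=60
step 9: append 15 -> window=[45, 15] -> max=45
step 10: append 81 -> window=[15, 81] -> max=81
step 11: append 13 -> window=[81, 13] -> max=81
step 12: append 69 -> window=[13, 69] -> max=69
Recorded maximums: 81 90 90 91 91 85 60 45 81 81 69
Changes between consecutive maximums: 7

Answer: 7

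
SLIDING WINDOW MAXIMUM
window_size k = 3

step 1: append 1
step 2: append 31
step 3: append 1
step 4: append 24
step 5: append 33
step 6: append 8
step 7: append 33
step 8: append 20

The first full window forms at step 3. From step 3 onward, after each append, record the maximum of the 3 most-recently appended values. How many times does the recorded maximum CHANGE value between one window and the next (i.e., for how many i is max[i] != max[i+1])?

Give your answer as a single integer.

Answer: 1

Derivation:
step 1: append 1 -> window=[1] (not full yet)
step 2: append 31 -> window=[1, 31] (not full yet)
step 3: append 1 -> window=[1, 31, 1] -> max=31
step 4: append 24 -> window=[31, 1, 24] -> max=31
step 5: append 33 -> window=[1, 24, 33] -> max=33
step 6: append 8 -> window=[24, 33, 8] -> max=33
step 7: append 33 -> window=[33, 8, 33] -> max=33
step 8: append 20 -> window=[8, 33, 20] -> max=33
Recorded maximums: 31 31 33 33 33 33
Changes between consecutive maximums: 1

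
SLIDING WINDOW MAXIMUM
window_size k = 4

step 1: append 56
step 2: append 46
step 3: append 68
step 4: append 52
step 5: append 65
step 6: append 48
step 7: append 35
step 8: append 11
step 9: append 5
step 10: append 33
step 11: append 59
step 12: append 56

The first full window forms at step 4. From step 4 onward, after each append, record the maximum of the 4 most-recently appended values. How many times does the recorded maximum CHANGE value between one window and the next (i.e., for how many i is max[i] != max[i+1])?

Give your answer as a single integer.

step 1: append 56 -> window=[56] (not full yet)
step 2: append 46 -> window=[56, 46] (not full yet)
step 3: append 68 -> window=[56, 46, 68] (not full yet)
step 4: append 52 -> window=[56, 46, 68, 52] -> max=68
step 5: append 65 -> window=[46, 68, 52, 65] -> max=68
step 6: append 48 -> window=[68, 52, 65, 48] -> max=68
step 7: append 35 -> window=[52, 65, 48, 35] -> max=65
step 8: append 11 -> window=[65, 48, 35, 11] -> max=65
step 9: append 5 -> window=[48, 35, 11, 5] -> max=48
step 10: append 33 -> window=[35, 11, 5, 33] -> max=35
step 11: append 59 -> window=[11, 5, 33, 59] -> max=59
step 12: append 56 -> window=[5, 33, 59, 56] -> max=59
Recorded maximums: 68 68 68 65 65 48 35 59 59
Changes between consecutive maximums: 4

Answer: 4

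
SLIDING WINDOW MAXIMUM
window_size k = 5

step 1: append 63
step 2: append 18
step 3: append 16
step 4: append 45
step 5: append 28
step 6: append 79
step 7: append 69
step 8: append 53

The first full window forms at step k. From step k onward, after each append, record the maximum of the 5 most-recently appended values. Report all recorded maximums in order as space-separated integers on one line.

step 1: append 63 -> window=[63] (not full yet)
step 2: append 18 -> window=[63, 18] (not full yet)
step 3: append 16 -> window=[63, 18, 16] (not full yet)
step 4: append 45 -> window=[63, 18, 16, 45] (not full yet)
step 5: append 28 -> window=[63, 18, 16, 45, 28] -> max=63
step 6: append 79 -> window=[18, 16, 45, 28, 79] -> max=79
step 7: append 69 -> window=[16, 45, 28, 79, 69] -> max=79
step 8: append 53 -> window=[45, 28, 79, 69, 53] -> max=79

Answer: 63 79 79 79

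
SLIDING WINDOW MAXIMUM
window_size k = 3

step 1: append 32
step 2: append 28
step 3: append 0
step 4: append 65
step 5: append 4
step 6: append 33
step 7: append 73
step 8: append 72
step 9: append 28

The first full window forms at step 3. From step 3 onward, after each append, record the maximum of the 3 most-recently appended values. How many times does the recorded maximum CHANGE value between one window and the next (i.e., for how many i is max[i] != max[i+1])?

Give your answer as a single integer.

Answer: 2

Derivation:
step 1: append 32 -> window=[32] (not full yet)
step 2: append 28 -> window=[32, 28] (not full yet)
step 3: append 0 -> window=[32, 28, 0] -> max=32
step 4: append 65 -> window=[28, 0, 65] -> max=65
step 5: append 4 -> window=[0, 65, 4] -> max=65
step 6: append 33 -> window=[65, 4, 33] -> max=65
step 7: append 73 -> window=[4, 33, 73] -> max=73
step 8: append 72 -> window=[33, 73, 72] -> max=73
step 9: append 28 -> window=[73, 72, 28] -> max=73
Recorded maximums: 32 65 65 65 73 73 73
Changes between consecutive maximums: 2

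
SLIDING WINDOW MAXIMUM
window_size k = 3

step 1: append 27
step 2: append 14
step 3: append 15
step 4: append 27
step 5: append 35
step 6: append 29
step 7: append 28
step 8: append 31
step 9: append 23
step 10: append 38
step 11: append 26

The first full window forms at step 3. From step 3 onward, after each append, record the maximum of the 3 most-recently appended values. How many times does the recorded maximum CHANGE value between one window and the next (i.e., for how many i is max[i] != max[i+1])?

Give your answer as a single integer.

Answer: 3

Derivation:
step 1: append 27 -> window=[27] (not full yet)
step 2: append 14 -> window=[27, 14] (not full yet)
step 3: append 15 -> window=[27, 14, 15] -> max=27
step 4: append 27 -> window=[14, 15, 27] -> max=27
step 5: append 35 -> window=[15, 27, 35] -> max=35
step 6: append 29 -> window=[27, 35, 29] -> max=35
step 7: append 28 -> window=[35, 29, 28] -> max=35
step 8: append 31 -> window=[29, 28, 31] -> max=31
step 9: append 23 -> window=[28, 31, 23] -> max=31
step 10: append 38 -> window=[31, 23, 38] -> max=38
step 11: append 26 -> window=[23, 38, 26] -> max=38
Recorded maximums: 27 27 35 35 35 31 31 38 38
Changes between consecutive maximums: 3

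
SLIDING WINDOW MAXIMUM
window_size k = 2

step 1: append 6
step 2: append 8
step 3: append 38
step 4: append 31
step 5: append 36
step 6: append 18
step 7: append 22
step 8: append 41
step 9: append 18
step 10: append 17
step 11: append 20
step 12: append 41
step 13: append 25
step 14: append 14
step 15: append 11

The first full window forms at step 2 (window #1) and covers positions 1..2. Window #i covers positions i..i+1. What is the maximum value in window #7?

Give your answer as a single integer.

Answer: 41

Derivation:
step 1: append 6 -> window=[6] (not full yet)
step 2: append 8 -> window=[6, 8] -> max=8
step 3: append 38 -> window=[8, 38] -> max=38
step 4: append 31 -> window=[38, 31] -> max=38
step 5: append 36 -> window=[31, 36] -> max=36
step 6: append 18 -> window=[36, 18] -> max=36
step 7: append 22 -> window=[18, 22] -> max=22
step 8: append 41 -> window=[22, 41] -> max=41
Window #7 max = 41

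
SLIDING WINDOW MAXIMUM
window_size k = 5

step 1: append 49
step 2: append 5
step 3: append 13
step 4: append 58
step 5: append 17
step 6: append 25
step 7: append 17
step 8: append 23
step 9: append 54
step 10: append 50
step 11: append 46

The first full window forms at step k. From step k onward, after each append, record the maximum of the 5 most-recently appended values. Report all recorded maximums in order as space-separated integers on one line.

step 1: append 49 -> window=[49] (not full yet)
step 2: append 5 -> window=[49, 5] (not full yet)
step 3: append 13 -> window=[49, 5, 13] (not full yet)
step 4: append 58 -> window=[49, 5, 13, 58] (not full yet)
step 5: append 17 -> window=[49, 5, 13, 58, 17] -> max=58
step 6: append 25 -> window=[5, 13, 58, 17, 25] -> max=58
step 7: append 17 -> window=[13, 58, 17, 25, 17] -> max=58
step 8: append 23 -> window=[58, 17, 25, 17, 23] -> max=58
step 9: append 54 -> window=[17, 25, 17, 23, 54] -> max=54
step 10: append 50 -> window=[25, 17, 23, 54, 50] -> max=54
step 11: append 46 -> window=[17, 23, 54, 50, 46] -> max=54

Answer: 58 58 58 58 54 54 54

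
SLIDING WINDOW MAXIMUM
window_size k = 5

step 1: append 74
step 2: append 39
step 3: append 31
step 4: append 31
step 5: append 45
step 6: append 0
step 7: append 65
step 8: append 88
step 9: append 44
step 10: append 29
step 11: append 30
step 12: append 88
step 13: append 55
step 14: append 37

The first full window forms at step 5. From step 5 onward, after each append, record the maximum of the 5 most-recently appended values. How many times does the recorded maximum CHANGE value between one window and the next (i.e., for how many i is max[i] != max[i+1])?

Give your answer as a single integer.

step 1: append 74 -> window=[74] (not full yet)
step 2: append 39 -> window=[74, 39] (not full yet)
step 3: append 31 -> window=[74, 39, 31] (not full yet)
step 4: append 31 -> window=[74, 39, 31, 31] (not full yet)
step 5: append 45 -> window=[74, 39, 31, 31, 45] -> max=74
step 6: append 0 -> window=[39, 31, 31, 45, 0] -> max=45
step 7: append 65 -> window=[31, 31, 45, 0, 65] -> max=65
step 8: append 88 -> window=[31, 45, 0, 65, 88] -> max=88
step 9: append 44 -> window=[45, 0, 65, 88, 44] -> max=88
step 10: append 29 -> window=[0, 65, 88, 44, 29] -> max=88
step 11: append 30 -> window=[65, 88, 44, 29, 30] -> max=88
step 12: append 88 -> window=[88, 44, 29, 30, 88] -> max=88
step 13: append 55 -> window=[44, 29, 30, 88, 55] -> max=88
step 14: append 37 -> window=[29, 30, 88, 55, 37] -> max=88
Recorded maximums: 74 45 65 88 88 88 88 88 88 88
Changes between consecutive maximums: 3

Answer: 3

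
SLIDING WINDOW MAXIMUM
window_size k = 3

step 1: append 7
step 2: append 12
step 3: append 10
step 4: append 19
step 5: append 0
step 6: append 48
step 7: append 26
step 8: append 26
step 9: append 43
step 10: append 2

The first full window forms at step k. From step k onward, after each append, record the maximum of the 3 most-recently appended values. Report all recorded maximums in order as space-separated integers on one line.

step 1: append 7 -> window=[7] (not full yet)
step 2: append 12 -> window=[7, 12] (not full yet)
step 3: append 10 -> window=[7, 12, 10] -> max=12
step 4: append 19 -> window=[12, 10, 19] -> max=19
step 5: append 0 -> window=[10, 19, 0] -> max=19
step 6: append 48 -> window=[19, 0, 48] -> max=48
step 7: append 26 -> window=[0, 48, 26] -> max=48
step 8: append 26 -> window=[48, 26, 26] -> max=48
step 9: append 43 -> window=[26, 26, 43] -> max=43
step 10: append 2 -> window=[26, 43, 2] -> max=43

Answer: 12 19 19 48 48 48 43 43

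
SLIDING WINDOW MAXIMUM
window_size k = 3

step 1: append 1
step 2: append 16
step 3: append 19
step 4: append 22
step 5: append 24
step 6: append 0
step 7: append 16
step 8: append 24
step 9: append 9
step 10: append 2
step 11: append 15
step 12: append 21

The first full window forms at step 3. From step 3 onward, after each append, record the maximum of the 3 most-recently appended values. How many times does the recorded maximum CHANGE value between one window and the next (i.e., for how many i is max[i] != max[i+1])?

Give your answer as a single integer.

step 1: append 1 -> window=[1] (not full yet)
step 2: append 16 -> window=[1, 16] (not full yet)
step 3: append 19 -> window=[1, 16, 19] -> max=19
step 4: append 22 -> window=[16, 19, 22] -> max=22
step 5: append 24 -> window=[19, 22, 24] -> max=24
step 6: append 0 -> window=[22, 24, 0] -> max=24
step 7: append 16 -> window=[24, 0, 16] -> max=24
step 8: append 24 -> window=[0, 16, 24] -> max=24
step 9: append 9 -> window=[16, 24, 9] -> max=24
step 10: append 2 -> window=[24, 9, 2] -> max=24
step 11: append 15 -> window=[9, 2, 15] -> max=15
step 12: append 21 -> window=[2, 15, 21] -> max=21
Recorded maximums: 19 22 24 24 24 24 24 24 15 21
Changes between consecutive maximums: 4

Answer: 4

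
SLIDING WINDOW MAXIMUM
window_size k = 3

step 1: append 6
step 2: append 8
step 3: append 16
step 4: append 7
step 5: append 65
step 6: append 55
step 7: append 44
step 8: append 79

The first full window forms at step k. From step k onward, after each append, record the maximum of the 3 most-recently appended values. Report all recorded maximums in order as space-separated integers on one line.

Answer: 16 16 65 65 65 79

Derivation:
step 1: append 6 -> window=[6] (not full yet)
step 2: append 8 -> window=[6, 8] (not full yet)
step 3: append 16 -> window=[6, 8, 16] -> max=16
step 4: append 7 -> window=[8, 16, 7] -> max=16
step 5: append 65 -> window=[16, 7, 65] -> max=65
step 6: append 55 -> window=[7, 65, 55] -> max=65
step 7: append 44 -> window=[65, 55, 44] -> max=65
step 8: append 79 -> window=[55, 44, 79] -> max=79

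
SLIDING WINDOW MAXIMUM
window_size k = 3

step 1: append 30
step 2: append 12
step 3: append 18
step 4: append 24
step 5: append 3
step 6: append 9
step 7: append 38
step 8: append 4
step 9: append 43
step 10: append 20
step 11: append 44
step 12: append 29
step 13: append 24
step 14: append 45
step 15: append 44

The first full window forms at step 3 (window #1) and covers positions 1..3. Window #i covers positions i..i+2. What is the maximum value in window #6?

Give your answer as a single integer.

Answer: 38

Derivation:
step 1: append 30 -> window=[30] (not full yet)
step 2: append 12 -> window=[30, 12] (not full yet)
step 3: append 18 -> window=[30, 12, 18] -> max=30
step 4: append 24 -> window=[12, 18, 24] -> max=24
step 5: append 3 -> window=[18, 24, 3] -> max=24
step 6: append 9 -> window=[24, 3, 9] -> max=24
step 7: append 38 -> window=[3, 9, 38] -> max=38
step 8: append 4 -> window=[9, 38, 4] -> max=38
Window #6 max = 38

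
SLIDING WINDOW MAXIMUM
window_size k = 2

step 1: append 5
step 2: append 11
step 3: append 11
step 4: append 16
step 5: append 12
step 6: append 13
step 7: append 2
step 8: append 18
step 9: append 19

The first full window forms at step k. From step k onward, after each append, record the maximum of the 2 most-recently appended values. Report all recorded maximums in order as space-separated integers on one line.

Answer: 11 11 16 16 13 13 18 19

Derivation:
step 1: append 5 -> window=[5] (not full yet)
step 2: append 11 -> window=[5, 11] -> max=11
step 3: append 11 -> window=[11, 11] -> max=11
step 4: append 16 -> window=[11, 16] -> max=16
step 5: append 12 -> window=[16, 12] -> max=16
step 6: append 13 -> window=[12, 13] -> max=13
step 7: append 2 -> window=[13, 2] -> max=13
step 8: append 18 -> window=[2, 18] -> max=18
step 9: append 19 -> window=[18, 19] -> max=19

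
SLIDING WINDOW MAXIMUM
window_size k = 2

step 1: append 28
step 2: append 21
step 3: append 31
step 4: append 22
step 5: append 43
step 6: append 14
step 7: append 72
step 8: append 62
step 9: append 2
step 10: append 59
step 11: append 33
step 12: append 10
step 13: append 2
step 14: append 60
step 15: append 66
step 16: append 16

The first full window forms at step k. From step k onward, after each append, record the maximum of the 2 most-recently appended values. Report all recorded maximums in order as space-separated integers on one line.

step 1: append 28 -> window=[28] (not full yet)
step 2: append 21 -> window=[28, 21] -> max=28
step 3: append 31 -> window=[21, 31] -> max=31
step 4: append 22 -> window=[31, 22] -> max=31
step 5: append 43 -> window=[22, 43] -> max=43
step 6: append 14 -> window=[43, 14] -> max=43
step 7: append 72 -> window=[14, 72] -> max=72
step 8: append 62 -> window=[72, 62] -> max=72
step 9: append 2 -> window=[62, 2] -> max=62
step 10: append 59 -> window=[2, 59] -> max=59
step 11: append 33 -> window=[59, 33] -> max=59
step 12: append 10 -> window=[33, 10] -> max=33
step 13: append 2 -> window=[10, 2] -> max=10
step 14: append 60 -> window=[2, 60] -> max=60
step 15: append 66 -> window=[60, 66] -> max=66
step 16: append 16 -> window=[66, 16] -> max=66

Answer: 28 31 31 43 43 72 72 62 59 59 33 10 60 66 66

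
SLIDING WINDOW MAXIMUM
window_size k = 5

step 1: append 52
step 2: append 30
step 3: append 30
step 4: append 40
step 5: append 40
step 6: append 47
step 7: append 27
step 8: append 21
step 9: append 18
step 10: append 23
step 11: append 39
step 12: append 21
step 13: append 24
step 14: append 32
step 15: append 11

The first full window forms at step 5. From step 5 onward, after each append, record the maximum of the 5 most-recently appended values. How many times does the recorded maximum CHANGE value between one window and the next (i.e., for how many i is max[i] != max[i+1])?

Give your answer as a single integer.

step 1: append 52 -> window=[52] (not full yet)
step 2: append 30 -> window=[52, 30] (not full yet)
step 3: append 30 -> window=[52, 30, 30] (not full yet)
step 4: append 40 -> window=[52, 30, 30, 40] (not full yet)
step 5: append 40 -> window=[52, 30, 30, 40, 40] -> max=52
step 6: append 47 -> window=[30, 30, 40, 40, 47] -> max=47
step 7: append 27 -> window=[30, 40, 40, 47, 27] -> max=47
step 8: append 21 -> window=[40, 40, 47, 27, 21] -> max=47
step 9: append 18 -> window=[40, 47, 27, 21, 18] -> max=47
step 10: append 23 -> window=[47, 27, 21, 18, 23] -> max=47
step 11: append 39 -> window=[27, 21, 18, 23, 39] -> max=39
step 12: append 21 -> window=[21, 18, 23, 39, 21] -> max=39
step 13: append 24 -> window=[18, 23, 39, 21, 24] -> max=39
step 14: append 32 -> window=[23, 39, 21, 24, 32] -> max=39
step 15: append 11 -> window=[39, 21, 24, 32, 11] -> max=39
Recorded maximums: 52 47 47 47 47 47 39 39 39 39 39
Changes between consecutive maximums: 2

Answer: 2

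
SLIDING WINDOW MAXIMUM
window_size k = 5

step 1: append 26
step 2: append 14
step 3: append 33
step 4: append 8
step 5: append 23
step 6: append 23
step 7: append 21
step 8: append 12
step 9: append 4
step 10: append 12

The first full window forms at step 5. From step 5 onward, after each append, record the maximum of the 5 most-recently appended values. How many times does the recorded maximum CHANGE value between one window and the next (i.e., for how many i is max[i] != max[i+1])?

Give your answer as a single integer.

step 1: append 26 -> window=[26] (not full yet)
step 2: append 14 -> window=[26, 14] (not full yet)
step 3: append 33 -> window=[26, 14, 33] (not full yet)
step 4: append 8 -> window=[26, 14, 33, 8] (not full yet)
step 5: append 23 -> window=[26, 14, 33, 8, 23] -> max=33
step 6: append 23 -> window=[14, 33, 8, 23, 23] -> max=33
step 7: append 21 -> window=[33, 8, 23, 23, 21] -> max=33
step 8: append 12 -> window=[8, 23, 23, 21, 12] -> max=23
step 9: append 4 -> window=[23, 23, 21, 12, 4] -> max=23
step 10: append 12 -> window=[23, 21, 12, 4, 12] -> max=23
Recorded maximums: 33 33 33 23 23 23
Changes between consecutive maximums: 1

Answer: 1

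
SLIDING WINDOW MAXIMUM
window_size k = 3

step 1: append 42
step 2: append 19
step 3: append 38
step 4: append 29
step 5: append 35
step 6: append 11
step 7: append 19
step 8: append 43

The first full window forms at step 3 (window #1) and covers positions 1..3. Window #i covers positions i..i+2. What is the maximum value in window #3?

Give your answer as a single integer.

step 1: append 42 -> window=[42] (not full yet)
step 2: append 19 -> window=[42, 19] (not full yet)
step 3: append 38 -> window=[42, 19, 38] -> max=42
step 4: append 29 -> window=[19, 38, 29] -> max=38
step 5: append 35 -> window=[38, 29, 35] -> max=38
Window #3 max = 38

Answer: 38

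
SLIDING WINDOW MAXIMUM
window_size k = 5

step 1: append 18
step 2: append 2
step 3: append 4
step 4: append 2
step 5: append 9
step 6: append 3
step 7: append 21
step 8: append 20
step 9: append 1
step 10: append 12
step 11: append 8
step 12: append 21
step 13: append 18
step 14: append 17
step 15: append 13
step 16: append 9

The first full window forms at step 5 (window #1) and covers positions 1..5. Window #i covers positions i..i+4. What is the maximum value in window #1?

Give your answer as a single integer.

step 1: append 18 -> window=[18] (not full yet)
step 2: append 2 -> window=[18, 2] (not full yet)
step 3: append 4 -> window=[18, 2, 4] (not full yet)
step 4: append 2 -> window=[18, 2, 4, 2] (not full yet)
step 5: append 9 -> window=[18, 2, 4, 2, 9] -> max=18
Window #1 max = 18

Answer: 18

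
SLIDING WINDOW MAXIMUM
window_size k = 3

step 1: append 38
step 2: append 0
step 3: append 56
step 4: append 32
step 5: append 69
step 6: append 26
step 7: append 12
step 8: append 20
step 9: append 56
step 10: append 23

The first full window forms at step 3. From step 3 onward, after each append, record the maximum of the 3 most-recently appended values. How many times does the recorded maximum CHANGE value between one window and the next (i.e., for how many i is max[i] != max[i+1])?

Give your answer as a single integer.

step 1: append 38 -> window=[38] (not full yet)
step 2: append 0 -> window=[38, 0] (not full yet)
step 3: append 56 -> window=[38, 0, 56] -> max=56
step 4: append 32 -> window=[0, 56, 32] -> max=56
step 5: append 69 -> window=[56, 32, 69] -> max=69
step 6: append 26 -> window=[32, 69, 26] -> max=69
step 7: append 12 -> window=[69, 26, 12] -> max=69
step 8: append 20 -> window=[26, 12, 20] -> max=26
step 9: append 56 -> window=[12, 20, 56] -> max=56
step 10: append 23 -> window=[20, 56, 23] -> max=56
Recorded maximums: 56 56 69 69 69 26 56 56
Changes between consecutive maximums: 3

Answer: 3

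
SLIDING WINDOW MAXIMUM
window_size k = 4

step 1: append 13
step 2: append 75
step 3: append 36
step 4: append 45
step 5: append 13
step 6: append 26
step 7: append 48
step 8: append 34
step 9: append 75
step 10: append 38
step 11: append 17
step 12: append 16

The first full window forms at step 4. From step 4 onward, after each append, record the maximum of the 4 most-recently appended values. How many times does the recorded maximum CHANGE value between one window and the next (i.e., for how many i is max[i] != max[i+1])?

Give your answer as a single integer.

step 1: append 13 -> window=[13] (not full yet)
step 2: append 75 -> window=[13, 75] (not full yet)
step 3: append 36 -> window=[13, 75, 36] (not full yet)
step 4: append 45 -> window=[13, 75, 36, 45] -> max=75
step 5: append 13 -> window=[75, 36, 45, 13] -> max=75
step 6: append 26 -> window=[36, 45, 13, 26] -> max=45
step 7: append 48 -> window=[45, 13, 26, 48] -> max=48
step 8: append 34 -> window=[13, 26, 48, 34] -> max=48
step 9: append 75 -> window=[26, 48, 34, 75] -> max=75
step 10: append 38 -> window=[48, 34, 75, 38] -> max=75
step 11: append 17 -> window=[34, 75, 38, 17] -> max=75
step 12: append 16 -> window=[75, 38, 17, 16] -> max=75
Recorded maximums: 75 75 45 48 48 75 75 75 75
Changes between consecutive maximums: 3

Answer: 3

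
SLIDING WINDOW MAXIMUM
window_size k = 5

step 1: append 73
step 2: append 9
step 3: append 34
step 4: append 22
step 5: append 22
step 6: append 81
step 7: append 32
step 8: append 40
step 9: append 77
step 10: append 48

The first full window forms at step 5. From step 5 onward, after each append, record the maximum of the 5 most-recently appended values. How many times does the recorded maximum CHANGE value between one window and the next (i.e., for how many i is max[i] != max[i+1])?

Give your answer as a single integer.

Answer: 1

Derivation:
step 1: append 73 -> window=[73] (not full yet)
step 2: append 9 -> window=[73, 9] (not full yet)
step 3: append 34 -> window=[73, 9, 34] (not full yet)
step 4: append 22 -> window=[73, 9, 34, 22] (not full yet)
step 5: append 22 -> window=[73, 9, 34, 22, 22] -> max=73
step 6: append 81 -> window=[9, 34, 22, 22, 81] -> max=81
step 7: append 32 -> window=[34, 22, 22, 81, 32] -> max=81
step 8: append 40 -> window=[22, 22, 81, 32, 40] -> max=81
step 9: append 77 -> window=[22, 81, 32, 40, 77] -> max=81
step 10: append 48 -> window=[81, 32, 40, 77, 48] -> max=81
Recorded maximums: 73 81 81 81 81 81
Changes between consecutive maximums: 1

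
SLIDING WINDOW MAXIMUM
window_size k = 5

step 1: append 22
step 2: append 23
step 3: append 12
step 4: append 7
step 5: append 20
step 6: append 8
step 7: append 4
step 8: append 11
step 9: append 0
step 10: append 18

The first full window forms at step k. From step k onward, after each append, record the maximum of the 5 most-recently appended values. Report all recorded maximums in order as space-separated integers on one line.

Answer: 23 23 20 20 20 18

Derivation:
step 1: append 22 -> window=[22] (not full yet)
step 2: append 23 -> window=[22, 23] (not full yet)
step 3: append 12 -> window=[22, 23, 12] (not full yet)
step 4: append 7 -> window=[22, 23, 12, 7] (not full yet)
step 5: append 20 -> window=[22, 23, 12, 7, 20] -> max=23
step 6: append 8 -> window=[23, 12, 7, 20, 8] -> max=23
step 7: append 4 -> window=[12, 7, 20, 8, 4] -> max=20
step 8: append 11 -> window=[7, 20, 8, 4, 11] -> max=20
step 9: append 0 -> window=[20, 8, 4, 11, 0] -> max=20
step 10: append 18 -> window=[8, 4, 11, 0, 18] -> max=18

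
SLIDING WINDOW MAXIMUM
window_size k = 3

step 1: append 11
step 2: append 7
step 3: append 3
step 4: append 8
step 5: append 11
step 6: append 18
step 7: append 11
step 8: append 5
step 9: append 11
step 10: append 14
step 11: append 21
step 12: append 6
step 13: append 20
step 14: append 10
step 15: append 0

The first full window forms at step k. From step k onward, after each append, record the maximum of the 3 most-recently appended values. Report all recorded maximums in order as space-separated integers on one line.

Answer: 11 8 11 18 18 18 11 14 21 21 21 20 20

Derivation:
step 1: append 11 -> window=[11] (not full yet)
step 2: append 7 -> window=[11, 7] (not full yet)
step 3: append 3 -> window=[11, 7, 3] -> max=11
step 4: append 8 -> window=[7, 3, 8] -> max=8
step 5: append 11 -> window=[3, 8, 11] -> max=11
step 6: append 18 -> window=[8, 11, 18] -> max=18
step 7: append 11 -> window=[11, 18, 11] -> max=18
step 8: append 5 -> window=[18, 11, 5] -> max=18
step 9: append 11 -> window=[11, 5, 11] -> max=11
step 10: append 14 -> window=[5, 11, 14] -> max=14
step 11: append 21 -> window=[11, 14, 21] -> max=21
step 12: append 6 -> window=[14, 21, 6] -> max=21
step 13: append 20 -> window=[21, 6, 20] -> max=21
step 14: append 10 -> window=[6, 20, 10] -> max=20
step 15: append 0 -> window=[20, 10, 0] -> max=20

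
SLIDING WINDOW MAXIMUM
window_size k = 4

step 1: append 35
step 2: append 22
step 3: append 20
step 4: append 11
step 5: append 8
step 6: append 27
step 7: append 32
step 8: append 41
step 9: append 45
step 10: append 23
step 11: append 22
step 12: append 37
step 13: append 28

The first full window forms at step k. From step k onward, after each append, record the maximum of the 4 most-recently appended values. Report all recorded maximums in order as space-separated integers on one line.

step 1: append 35 -> window=[35] (not full yet)
step 2: append 22 -> window=[35, 22] (not full yet)
step 3: append 20 -> window=[35, 22, 20] (not full yet)
step 4: append 11 -> window=[35, 22, 20, 11] -> max=35
step 5: append 8 -> window=[22, 20, 11, 8] -> max=22
step 6: append 27 -> window=[20, 11, 8, 27] -> max=27
step 7: append 32 -> window=[11, 8, 27, 32] -> max=32
step 8: append 41 -> window=[8, 27, 32, 41] -> max=41
step 9: append 45 -> window=[27, 32, 41, 45] -> max=45
step 10: append 23 -> window=[32, 41, 45, 23] -> max=45
step 11: append 22 -> window=[41, 45, 23, 22] -> max=45
step 12: append 37 -> window=[45, 23, 22, 37] -> max=45
step 13: append 28 -> window=[23, 22, 37, 28] -> max=37

Answer: 35 22 27 32 41 45 45 45 45 37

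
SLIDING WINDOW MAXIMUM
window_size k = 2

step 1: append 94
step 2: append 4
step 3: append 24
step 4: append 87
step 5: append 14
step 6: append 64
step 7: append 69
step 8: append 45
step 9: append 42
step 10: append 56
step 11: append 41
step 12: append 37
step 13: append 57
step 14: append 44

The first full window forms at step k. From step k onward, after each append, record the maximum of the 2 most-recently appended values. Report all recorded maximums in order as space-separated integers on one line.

step 1: append 94 -> window=[94] (not full yet)
step 2: append 4 -> window=[94, 4] -> max=94
step 3: append 24 -> window=[4, 24] -> max=24
step 4: append 87 -> window=[24, 87] -> max=87
step 5: append 14 -> window=[87, 14] -> max=87
step 6: append 64 -> window=[14, 64] -> max=64
step 7: append 69 -> window=[64, 69] -> max=69
step 8: append 45 -> window=[69, 45] -> max=69
step 9: append 42 -> window=[45, 42] -> max=45
step 10: append 56 -> window=[42, 56] -> max=56
step 11: append 41 -> window=[56, 41] -> max=56
step 12: append 37 -> window=[41, 37] -> max=41
step 13: append 57 -> window=[37, 57] -> max=57
step 14: append 44 -> window=[57, 44] -> max=57

Answer: 94 24 87 87 64 69 69 45 56 56 41 57 57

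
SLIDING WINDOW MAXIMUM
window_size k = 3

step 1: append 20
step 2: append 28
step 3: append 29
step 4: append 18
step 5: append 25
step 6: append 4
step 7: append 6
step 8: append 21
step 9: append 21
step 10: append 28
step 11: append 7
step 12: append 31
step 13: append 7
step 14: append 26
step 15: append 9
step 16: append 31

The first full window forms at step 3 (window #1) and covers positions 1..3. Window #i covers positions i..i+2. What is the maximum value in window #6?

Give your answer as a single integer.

Answer: 21

Derivation:
step 1: append 20 -> window=[20] (not full yet)
step 2: append 28 -> window=[20, 28] (not full yet)
step 3: append 29 -> window=[20, 28, 29] -> max=29
step 4: append 18 -> window=[28, 29, 18] -> max=29
step 5: append 25 -> window=[29, 18, 25] -> max=29
step 6: append 4 -> window=[18, 25, 4] -> max=25
step 7: append 6 -> window=[25, 4, 6] -> max=25
step 8: append 21 -> window=[4, 6, 21] -> max=21
Window #6 max = 21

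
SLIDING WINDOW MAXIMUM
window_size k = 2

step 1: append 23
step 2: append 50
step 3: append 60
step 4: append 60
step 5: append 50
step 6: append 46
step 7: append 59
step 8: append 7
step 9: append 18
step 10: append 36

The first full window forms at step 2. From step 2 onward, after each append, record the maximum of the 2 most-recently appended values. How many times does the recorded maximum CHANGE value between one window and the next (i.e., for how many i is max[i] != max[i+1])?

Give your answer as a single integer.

step 1: append 23 -> window=[23] (not full yet)
step 2: append 50 -> window=[23, 50] -> max=50
step 3: append 60 -> window=[50, 60] -> max=60
step 4: append 60 -> window=[60, 60] -> max=60
step 5: append 50 -> window=[60, 50] -> max=60
step 6: append 46 -> window=[50, 46] -> max=50
step 7: append 59 -> window=[46, 59] -> max=59
step 8: append 7 -> window=[59, 7] -> max=59
step 9: append 18 -> window=[7, 18] -> max=18
step 10: append 36 -> window=[18, 36] -> max=36
Recorded maximums: 50 60 60 60 50 59 59 18 36
Changes between consecutive maximums: 5

Answer: 5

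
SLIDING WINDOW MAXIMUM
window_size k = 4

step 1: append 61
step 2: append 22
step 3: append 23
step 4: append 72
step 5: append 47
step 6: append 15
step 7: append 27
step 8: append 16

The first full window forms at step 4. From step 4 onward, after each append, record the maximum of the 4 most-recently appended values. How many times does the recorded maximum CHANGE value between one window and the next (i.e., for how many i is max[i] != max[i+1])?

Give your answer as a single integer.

Answer: 1

Derivation:
step 1: append 61 -> window=[61] (not full yet)
step 2: append 22 -> window=[61, 22] (not full yet)
step 3: append 23 -> window=[61, 22, 23] (not full yet)
step 4: append 72 -> window=[61, 22, 23, 72] -> max=72
step 5: append 47 -> window=[22, 23, 72, 47] -> max=72
step 6: append 15 -> window=[23, 72, 47, 15] -> max=72
step 7: append 27 -> window=[72, 47, 15, 27] -> max=72
step 8: append 16 -> window=[47, 15, 27, 16] -> max=47
Recorded maximums: 72 72 72 72 47
Changes between consecutive maximums: 1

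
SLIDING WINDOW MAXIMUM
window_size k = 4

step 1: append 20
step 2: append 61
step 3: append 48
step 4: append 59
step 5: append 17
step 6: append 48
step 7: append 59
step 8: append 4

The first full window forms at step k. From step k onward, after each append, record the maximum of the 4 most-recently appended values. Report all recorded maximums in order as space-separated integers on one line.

Answer: 61 61 59 59 59

Derivation:
step 1: append 20 -> window=[20] (not full yet)
step 2: append 61 -> window=[20, 61] (not full yet)
step 3: append 48 -> window=[20, 61, 48] (not full yet)
step 4: append 59 -> window=[20, 61, 48, 59] -> max=61
step 5: append 17 -> window=[61, 48, 59, 17] -> max=61
step 6: append 48 -> window=[48, 59, 17, 48] -> max=59
step 7: append 59 -> window=[59, 17, 48, 59] -> max=59
step 8: append 4 -> window=[17, 48, 59, 4] -> max=59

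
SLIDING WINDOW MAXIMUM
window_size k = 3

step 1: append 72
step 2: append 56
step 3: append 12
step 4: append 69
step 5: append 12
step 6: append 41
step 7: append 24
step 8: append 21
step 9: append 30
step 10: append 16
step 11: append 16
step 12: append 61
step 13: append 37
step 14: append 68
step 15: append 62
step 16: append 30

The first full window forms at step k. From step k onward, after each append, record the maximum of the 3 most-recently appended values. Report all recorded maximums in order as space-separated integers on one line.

Answer: 72 69 69 69 41 41 30 30 30 61 61 68 68 68

Derivation:
step 1: append 72 -> window=[72] (not full yet)
step 2: append 56 -> window=[72, 56] (not full yet)
step 3: append 12 -> window=[72, 56, 12] -> max=72
step 4: append 69 -> window=[56, 12, 69] -> max=69
step 5: append 12 -> window=[12, 69, 12] -> max=69
step 6: append 41 -> window=[69, 12, 41] -> max=69
step 7: append 24 -> window=[12, 41, 24] -> max=41
step 8: append 21 -> window=[41, 24, 21] -> max=41
step 9: append 30 -> window=[24, 21, 30] -> max=30
step 10: append 16 -> window=[21, 30, 16] -> max=30
step 11: append 16 -> window=[30, 16, 16] -> max=30
step 12: append 61 -> window=[16, 16, 61] -> max=61
step 13: append 37 -> window=[16, 61, 37] -> max=61
step 14: append 68 -> window=[61, 37, 68] -> max=68
step 15: append 62 -> window=[37, 68, 62] -> max=68
step 16: append 30 -> window=[68, 62, 30] -> max=68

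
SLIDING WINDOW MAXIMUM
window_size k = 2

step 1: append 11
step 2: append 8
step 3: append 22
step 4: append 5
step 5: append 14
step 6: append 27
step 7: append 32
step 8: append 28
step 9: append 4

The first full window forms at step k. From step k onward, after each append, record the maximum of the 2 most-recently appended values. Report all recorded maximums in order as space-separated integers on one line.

step 1: append 11 -> window=[11] (not full yet)
step 2: append 8 -> window=[11, 8] -> max=11
step 3: append 22 -> window=[8, 22] -> max=22
step 4: append 5 -> window=[22, 5] -> max=22
step 5: append 14 -> window=[5, 14] -> max=14
step 6: append 27 -> window=[14, 27] -> max=27
step 7: append 32 -> window=[27, 32] -> max=32
step 8: append 28 -> window=[32, 28] -> max=32
step 9: append 4 -> window=[28, 4] -> max=28

Answer: 11 22 22 14 27 32 32 28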